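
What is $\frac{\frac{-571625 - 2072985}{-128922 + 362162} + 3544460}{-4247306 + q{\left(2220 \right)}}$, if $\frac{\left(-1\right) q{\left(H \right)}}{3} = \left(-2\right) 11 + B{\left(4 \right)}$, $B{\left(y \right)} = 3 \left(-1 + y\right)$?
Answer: $- \frac{82670720579}{99063255508} \approx -0.83452$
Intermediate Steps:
$B{\left(y \right)} = -3 + 3 y$
$q{\left(H \right)} = 39$ ($q{\left(H \right)} = - 3 \left(\left(-2\right) 11 + \left(-3 + 3 \cdot 4\right)\right) = - 3 \left(-22 + \left(-3 + 12\right)\right) = - 3 \left(-22 + 9\right) = \left(-3\right) \left(-13\right) = 39$)
$\frac{\frac{-571625 - 2072985}{-128922 + 362162} + 3544460}{-4247306 + q{\left(2220 \right)}} = \frac{\frac{-571625 - 2072985}{-128922 + 362162} + 3544460}{-4247306 + 39} = \frac{- \frac{2644610}{233240} + 3544460}{-4247267} = \left(\left(-2644610\right) \frac{1}{233240} + 3544460\right) \left(- \frac{1}{4247267}\right) = \left(- \frac{264461}{23324} + 3544460\right) \left(- \frac{1}{4247267}\right) = \frac{82670720579}{23324} \left(- \frac{1}{4247267}\right) = - \frac{82670720579}{99063255508}$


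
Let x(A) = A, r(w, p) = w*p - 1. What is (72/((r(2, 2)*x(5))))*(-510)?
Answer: -2448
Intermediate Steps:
r(w, p) = -1 + p*w (r(w, p) = p*w - 1 = -1 + p*w)
(72/((r(2, 2)*x(5))))*(-510) = (72/(((-1 + 2*2)*5)))*(-510) = (72/(((-1 + 4)*5)))*(-510) = (72/((3*5)))*(-510) = (72/15)*(-510) = (72*(1/15))*(-510) = (24/5)*(-510) = -2448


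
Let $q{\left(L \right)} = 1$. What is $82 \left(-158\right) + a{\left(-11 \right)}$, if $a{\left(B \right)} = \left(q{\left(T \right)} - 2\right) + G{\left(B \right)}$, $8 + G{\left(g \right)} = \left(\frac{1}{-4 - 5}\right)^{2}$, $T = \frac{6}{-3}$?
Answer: $- \frac{1050164}{81} \approx -12965.0$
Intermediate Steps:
$T = -2$ ($T = 6 \left(- \frac{1}{3}\right) = -2$)
$G{\left(g \right)} = - \frac{647}{81}$ ($G{\left(g \right)} = -8 + \left(\frac{1}{-4 - 5}\right)^{2} = -8 + \left(\frac{1}{-9}\right)^{2} = -8 + \left(- \frac{1}{9}\right)^{2} = -8 + \frac{1}{81} = - \frac{647}{81}$)
$a{\left(B \right)} = - \frac{728}{81}$ ($a{\left(B \right)} = \left(1 - 2\right) - \frac{647}{81} = -1 - \frac{647}{81} = - \frac{728}{81}$)
$82 \left(-158\right) + a{\left(-11 \right)} = 82 \left(-158\right) - \frac{728}{81} = -12956 - \frac{728}{81} = - \frac{1050164}{81}$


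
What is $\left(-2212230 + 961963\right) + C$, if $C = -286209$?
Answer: $-1536476$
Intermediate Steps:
$\left(-2212230 + 961963\right) + C = \left(-2212230 + 961963\right) - 286209 = -1250267 - 286209 = -1536476$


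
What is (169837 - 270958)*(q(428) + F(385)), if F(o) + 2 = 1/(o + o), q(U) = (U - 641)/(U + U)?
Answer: 74900021337/329560 ≈ 2.2727e+5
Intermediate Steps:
q(U) = (-641 + U)/(2*U) (q(U) = (-641 + U)/((2*U)) = (-641 + U)*(1/(2*U)) = (-641 + U)/(2*U))
F(o) = -2 + 1/(2*o) (F(o) = -2 + 1/(o + o) = -2 + 1/(2*o))
(169837 - 270958)*(q(428) + F(385)) = (169837 - 270958)*((½)*(-641 + 428)/428 + (-2 + (½)/385)) = -101121*((½)*(1/428)*(-213) + (-2 + (½)*(1/385))) = -101121*(-213/856 + (-2 + 1/770)) = -101121*(-213/856 - 1539/770) = -101121*(-740697/329560) = 74900021337/329560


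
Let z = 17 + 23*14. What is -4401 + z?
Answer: -4062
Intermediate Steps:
z = 339 (z = 17 + 322 = 339)
-4401 + z = -4401 + 339 = -4062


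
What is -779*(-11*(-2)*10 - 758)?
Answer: 419102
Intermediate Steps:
-779*(-11*(-2)*10 - 758) = -779*(22*10 - 758) = -779*(220 - 758) = -779*(-538) = 419102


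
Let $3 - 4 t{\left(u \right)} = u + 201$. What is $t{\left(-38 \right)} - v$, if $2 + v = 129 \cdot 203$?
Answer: $-26225$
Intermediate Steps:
$v = 26185$ ($v = -2 + 129 \cdot 203 = -2 + 26187 = 26185$)
$t{\left(u \right)} = - \frac{99}{2} - \frac{u}{4}$ ($t{\left(u \right)} = \frac{3}{4} - \frac{u + 201}{4} = \frac{3}{4} - \frac{201 + u}{4} = \frac{3}{4} - \left(\frac{201}{4} + \frac{u}{4}\right) = - \frac{99}{2} - \frac{u}{4}$)
$t{\left(-38 \right)} - v = \left(- \frac{99}{2} - - \frac{19}{2}\right) - 26185 = \left(- \frac{99}{2} + \frac{19}{2}\right) - 26185 = -40 - 26185 = -26225$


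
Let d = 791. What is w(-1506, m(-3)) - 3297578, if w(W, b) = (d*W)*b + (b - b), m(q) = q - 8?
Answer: 9806128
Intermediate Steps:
m(q) = -8 + q
w(W, b) = 791*W*b (w(W, b) = (791*W)*b + (b - b) = 791*W*b + 0 = 791*W*b)
w(-1506, m(-3)) - 3297578 = 791*(-1506)*(-8 - 3) - 3297578 = 791*(-1506)*(-11) - 3297578 = 13103706 - 3297578 = 9806128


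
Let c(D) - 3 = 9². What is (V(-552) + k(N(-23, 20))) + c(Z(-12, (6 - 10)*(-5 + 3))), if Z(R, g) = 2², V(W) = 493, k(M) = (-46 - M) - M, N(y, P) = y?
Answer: 577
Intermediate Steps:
k(M) = -46 - 2*M
Z(R, g) = 4
c(D) = 84 (c(D) = 3 + 9² = 3 + 81 = 84)
(V(-552) + k(N(-23, 20))) + c(Z(-12, (6 - 10)*(-5 + 3))) = (493 + (-46 - 2*(-23))) + 84 = (493 + (-46 + 46)) + 84 = (493 + 0) + 84 = 493 + 84 = 577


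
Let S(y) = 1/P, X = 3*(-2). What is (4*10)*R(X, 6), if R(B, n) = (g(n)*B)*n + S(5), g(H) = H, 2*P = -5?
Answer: -8656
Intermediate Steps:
X = -6
P = -5/2 (P = (1/2)*(-5) = -5/2 ≈ -2.5000)
S(y) = -2/5 (S(y) = 1/(-5/2) = -2/5)
R(B, n) = -2/5 + B*n**2 (R(B, n) = (n*B)*n - 2/5 = (B*n)*n - 2/5 = B*n**2 - 2/5 = -2/5 + B*n**2)
(4*10)*R(X, 6) = (4*10)*(-2/5 - 6*6**2) = 40*(-2/5 - 6*36) = 40*(-2/5 - 216) = 40*(-1082/5) = -8656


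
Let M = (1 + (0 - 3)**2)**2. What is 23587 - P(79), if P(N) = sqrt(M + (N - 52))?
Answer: 23587 - sqrt(127) ≈ 23576.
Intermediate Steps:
M = 100 (M = (1 + (-3)**2)**2 = (1 + 9)**2 = 10**2 = 100)
P(N) = sqrt(48 + N) (P(N) = sqrt(100 + (N - 52)) = sqrt(100 + (-52 + N)) = sqrt(48 + N))
23587 - P(79) = 23587 - sqrt(48 + 79) = 23587 - sqrt(127)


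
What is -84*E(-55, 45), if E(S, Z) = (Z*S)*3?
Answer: 623700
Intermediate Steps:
E(S, Z) = 3*S*Z (E(S, Z) = (S*Z)*3 = 3*S*Z)
-84*E(-55, 45) = -252*(-55)*45 = -84*(-7425) = 623700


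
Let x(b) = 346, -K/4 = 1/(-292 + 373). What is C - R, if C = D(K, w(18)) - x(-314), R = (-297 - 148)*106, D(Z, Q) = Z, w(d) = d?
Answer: 3792740/81 ≈ 46824.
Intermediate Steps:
K = -4/81 (K = -4/(-292 + 373) = -4/81 ≈ -0.049383)
R = -47170 (R = -445*106 = -47170)
C = -28030/81 (C = -4/81 - 1*346 = -4/81 - 346 = -28030/81 ≈ -346.05)
C - R = -28030/81 - 1*(-47170) = -28030/81 + 47170 = 3792740/81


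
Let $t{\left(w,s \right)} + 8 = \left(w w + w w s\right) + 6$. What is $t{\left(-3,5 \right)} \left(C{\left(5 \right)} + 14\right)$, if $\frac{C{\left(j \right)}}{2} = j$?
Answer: $1248$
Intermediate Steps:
$C{\left(j \right)} = 2 j$
$t{\left(w,s \right)} = -2 + w^{2} + s w^{2}$ ($t{\left(w,s \right)} = -8 + \left(\left(w w + w w s\right) + 6\right) = -8 + \left(\left(w^{2} + w^{2} s\right) + 6\right) = -8 + \left(\left(w^{2} + s w^{2}\right) + 6\right) = -8 + \left(6 + w^{2} + s w^{2}\right) = -2 + w^{2} + s w^{2}$)
$t{\left(-3,5 \right)} \left(C{\left(5 \right)} + 14\right) = \left(-2 + \left(-3\right)^{2} + 5 \left(-3\right)^{2}\right) \left(2 \cdot 5 + 14\right) = \left(-2 + 9 + 5 \cdot 9\right) \left(10 + 14\right) = \left(-2 + 9 + 45\right) 24 = 52 \cdot 24 = 1248$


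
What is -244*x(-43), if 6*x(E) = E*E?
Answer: -225578/3 ≈ -75193.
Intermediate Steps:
x(E) = E**2/6 (x(E) = (E*E)/6 = E**2/6)
-244*x(-43) = -122*(-43)**2/3 = -122*1849/3 = -244*1849/6 = -225578/3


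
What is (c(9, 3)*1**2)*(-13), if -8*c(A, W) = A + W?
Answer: 39/2 ≈ 19.500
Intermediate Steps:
c(A, W) = -A/8 - W/8 (c(A, W) = -(A + W)/8 = -A/8 - W/8)
(c(9, 3)*1**2)*(-13) = ((-1/8*9 - 1/8*3)*1**2)*(-13) = ((-9/8 - 3/8)*1)*(-13) = -3/2*1*(-13) = -3/2*(-13) = 39/2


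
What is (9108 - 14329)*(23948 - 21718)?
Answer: -11642830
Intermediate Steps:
(9108 - 14329)*(23948 - 21718) = -5221*2230 = -11642830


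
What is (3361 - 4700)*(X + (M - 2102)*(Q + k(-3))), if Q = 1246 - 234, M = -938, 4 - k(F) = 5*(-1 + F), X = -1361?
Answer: 4218922539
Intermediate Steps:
k(F) = 9 - 5*F (k(F) = 4 - 5*(-1 + F) = 4 - (-5 + 5*F) = 4 + (5 - 5*F) = 9 - 5*F)
Q = 1012
(3361 - 4700)*(X + (M - 2102)*(Q + k(-3))) = (3361 - 4700)*(-1361 + (-938 - 2102)*(1012 + (9 - 5*(-3)))) = -1339*(-1361 - 3040*(1012 + (9 + 15))) = -1339*(-1361 - 3040*(1012 + 24)) = -1339*(-1361 - 3040*1036) = -1339*(-1361 - 3149440) = -1339*(-3150801) = 4218922539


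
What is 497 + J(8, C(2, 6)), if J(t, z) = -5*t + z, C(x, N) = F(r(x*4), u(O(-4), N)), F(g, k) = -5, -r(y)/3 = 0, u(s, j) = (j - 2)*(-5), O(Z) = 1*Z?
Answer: 452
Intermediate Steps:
O(Z) = Z
u(s, j) = 10 - 5*j (u(s, j) = (-2 + j)*(-5) = 10 - 5*j)
r(y) = 0 (r(y) = -3*0 = 0)
C(x, N) = -5
J(t, z) = z - 5*t
497 + J(8, C(2, 6)) = 497 + (-5 - 5*8) = 497 + (-5 - 40) = 497 - 45 = 452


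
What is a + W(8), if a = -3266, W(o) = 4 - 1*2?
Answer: -3264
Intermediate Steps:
W(o) = 2 (W(o) = 4 - 2 = 2)
a + W(8) = -3266 + 2 = -3264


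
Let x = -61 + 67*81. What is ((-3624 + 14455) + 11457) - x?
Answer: 16922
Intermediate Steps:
x = 5366 (x = -61 + 5427 = 5366)
((-3624 + 14455) + 11457) - x = ((-3624 + 14455) + 11457) - 1*5366 = (10831 + 11457) - 5366 = 22288 - 5366 = 16922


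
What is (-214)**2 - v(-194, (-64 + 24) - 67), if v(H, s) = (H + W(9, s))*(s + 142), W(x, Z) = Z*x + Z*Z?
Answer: -314424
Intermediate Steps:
W(x, Z) = Z**2 + Z*x (W(x, Z) = Z*x + Z**2 = Z**2 + Z*x)
v(H, s) = (142 + s)*(H + s*(9 + s)) (v(H, s) = (H + s*(s + 9))*(s + 142) = (H + s*(9 + s))*(142 + s) = (142 + s)*(H + s*(9 + s)))
(-214)**2 - v(-194, (-64 + 24) - 67) = (-214)**2 - (((-64 + 24) - 67)**3 + 142*(-194) + 151*((-64 + 24) - 67)**2 + 1278*((-64 + 24) - 67) - 194*((-64 + 24) - 67)) = 45796 - ((-40 - 67)**3 - 27548 + 151*(-40 - 67)**2 + 1278*(-40 - 67) - 194*(-40 - 67)) = 45796 - ((-107)**3 - 27548 + 151*(-107)**2 + 1278*(-107) - 194*(-107)) = 45796 - (-1225043 - 27548 + 151*11449 - 136746 + 20758) = 45796 - (-1225043 - 27548 + 1728799 - 136746 + 20758) = 45796 - 1*360220 = 45796 - 360220 = -314424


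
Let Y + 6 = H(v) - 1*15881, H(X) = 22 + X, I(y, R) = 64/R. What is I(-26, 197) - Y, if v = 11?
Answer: 3123302/197 ≈ 15854.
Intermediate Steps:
Y = -15854 (Y = -6 + ((22 + 11) - 1*15881) = -6 + (33 - 15881) = -6 - 15848 = -15854)
I(-26, 197) - Y = 64/197 - 1*(-15854) = 64*(1/197) + 15854 = 64/197 + 15854 = 3123302/197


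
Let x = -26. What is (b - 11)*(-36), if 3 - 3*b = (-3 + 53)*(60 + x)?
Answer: 20760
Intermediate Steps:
b = -1697/3 (b = 1 - (-3 + 53)*(60 - 26)/3 = 1 - 50*34/3 = 1 - ⅓*1700 = 1 - 1700/3 = -1697/3 ≈ -565.67)
(b - 11)*(-36) = (-1697/3 - 11)*(-36) = -1730/3*(-36) = 20760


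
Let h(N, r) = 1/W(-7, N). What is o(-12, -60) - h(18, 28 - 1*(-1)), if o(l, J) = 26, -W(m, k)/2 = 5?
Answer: 261/10 ≈ 26.100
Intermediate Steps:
W(m, k) = -10 (W(m, k) = -2*5 = -10)
h(N, r) = -1/10 (h(N, r) = 1/(-10) = -1/10)
o(-12, -60) - h(18, 28 - 1*(-1)) = 26 - 1*(-1/10) = 26 + 1/10 = 261/10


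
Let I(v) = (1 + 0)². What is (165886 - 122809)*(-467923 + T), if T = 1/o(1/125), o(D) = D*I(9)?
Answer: -20151334446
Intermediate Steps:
I(v) = 1 (I(v) = 1² = 1)
o(D) = D (o(D) = D*1 = D)
T = 125 (T = 1/(1/125) = 125)
(165886 - 122809)*(-467923 + T) = (165886 - 122809)*(-467923 + 125) = 43077*(-467798) = -20151334446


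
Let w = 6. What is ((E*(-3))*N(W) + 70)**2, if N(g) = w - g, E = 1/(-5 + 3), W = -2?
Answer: 6724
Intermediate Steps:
E = -1/2 (E = 1/(-2) = -1/2 ≈ -0.50000)
N(g) = 6 - g
((E*(-3))*N(W) + 70)**2 = ((-1/2*(-3))*(6 - 1*(-2)) + 70)**2 = (3*(6 + 2)/2 + 70)**2 = ((3/2)*8 + 70)**2 = (12 + 70)**2 = 82**2 = 6724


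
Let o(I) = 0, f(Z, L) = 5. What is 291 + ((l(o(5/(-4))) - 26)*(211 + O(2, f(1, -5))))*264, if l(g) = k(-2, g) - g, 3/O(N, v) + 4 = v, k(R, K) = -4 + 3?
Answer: -1525101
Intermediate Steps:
k(R, K) = -1
O(N, v) = 3/(-4 + v)
l(g) = -1 - g
291 + ((l(o(5/(-4))) - 26)*(211 + O(2, f(1, -5))))*264 = 291 + (((-1 - 1*0) - 26)*(211 + 3/(-4 + 5)))*264 = 291 + (((-1 + 0) - 26)*(211 + 3/1))*264 = 291 + ((-1 - 26)*(211 + 3*1))*264 = 291 - 27*(211 + 3)*264 = 291 - 27*214*264 = 291 - 5778*264 = 291 - 1525392 = -1525101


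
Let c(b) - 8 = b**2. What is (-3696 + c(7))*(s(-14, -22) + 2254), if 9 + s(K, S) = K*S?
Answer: -9290367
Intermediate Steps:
c(b) = 8 + b**2
s(K, S) = -9 + K*S
(-3696 + c(7))*(s(-14, -22) + 2254) = (-3696 + (8 + 7**2))*((-9 - 14*(-22)) + 2254) = (-3696 + (8 + 49))*((-9 + 308) + 2254) = (-3696 + 57)*(299 + 2254) = -3639*2553 = -9290367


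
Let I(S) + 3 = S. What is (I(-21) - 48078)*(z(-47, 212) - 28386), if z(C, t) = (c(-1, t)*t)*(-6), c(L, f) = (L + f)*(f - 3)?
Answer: 2699595548028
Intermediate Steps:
c(L, f) = (-3 + f)*(L + f) (c(L, f) = (L + f)*(-3 + f) = (-3 + f)*(L + f))
I(S) = -3 + S
z(C, t) = -6*t*(3 + t² - 4*t) (z(C, t) = ((t² - 3*(-1) - 3*t - t)*t)*(-6) = ((t² + 3 - 3*t - t)*t)*(-6) = ((3 + t² - 4*t)*t)*(-6) = (t*(3 + t² - 4*t))*(-6) = -6*t*(3 + t² - 4*t))
(I(-21) - 48078)*(z(-47, 212) - 28386) = ((-3 - 21) - 48078)*(6*212*(-3 - 1*212² + 4*212) - 28386) = (-24 - 48078)*(6*212*(-3 - 1*44944 + 848) - 28386) = -48102*(6*212*(-3 - 44944 + 848) - 28386) = -48102*(6*212*(-44099) - 28386) = -48102*(-56093928 - 28386) = -48102*(-56122314) = 2699595548028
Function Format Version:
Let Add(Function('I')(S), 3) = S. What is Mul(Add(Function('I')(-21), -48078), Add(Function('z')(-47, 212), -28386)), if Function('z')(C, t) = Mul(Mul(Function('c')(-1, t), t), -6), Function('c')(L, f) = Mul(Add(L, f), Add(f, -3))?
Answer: 2699595548028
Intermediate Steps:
Function('c')(L, f) = Mul(Add(-3, f), Add(L, f)) (Function('c')(L, f) = Mul(Add(L, f), Add(-3, f)) = Mul(Add(-3, f), Add(L, f)))
Function('I')(S) = Add(-3, S)
Function('z')(C, t) = Mul(-6, t, Add(3, Pow(t, 2), Mul(-4, t))) (Function('z')(C, t) = Mul(Mul(Add(Pow(t, 2), Mul(-3, -1), Mul(-3, t), Mul(-1, t)), t), -6) = Mul(Mul(Add(Pow(t, 2), 3, Mul(-3, t), Mul(-1, t)), t), -6) = Mul(Mul(Add(3, Pow(t, 2), Mul(-4, t)), t), -6) = Mul(Mul(t, Add(3, Pow(t, 2), Mul(-4, t))), -6) = Mul(-6, t, Add(3, Pow(t, 2), Mul(-4, t))))
Mul(Add(Function('I')(-21), -48078), Add(Function('z')(-47, 212), -28386)) = Mul(Add(Add(-3, -21), -48078), Add(Mul(6, 212, Add(-3, Mul(-1, Pow(212, 2)), Mul(4, 212))), -28386)) = Mul(Add(-24, -48078), Add(Mul(6, 212, Add(-3, Mul(-1, 44944), 848)), -28386)) = Mul(-48102, Add(Mul(6, 212, Add(-3, -44944, 848)), -28386)) = Mul(-48102, Add(Mul(6, 212, -44099), -28386)) = Mul(-48102, Add(-56093928, -28386)) = Mul(-48102, -56122314) = 2699595548028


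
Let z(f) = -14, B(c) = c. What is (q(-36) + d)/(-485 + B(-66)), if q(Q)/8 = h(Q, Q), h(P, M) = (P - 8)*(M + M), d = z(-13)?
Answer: -25330/551 ≈ -45.971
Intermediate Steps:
d = -14
h(P, M) = 2*M*(-8 + P) (h(P, M) = (-8 + P)*(2*M) = 2*M*(-8 + P))
q(Q) = 16*Q*(-8 + Q) (q(Q) = 8*(2*Q*(-8 + Q)) = 16*Q*(-8 + Q))
(q(-36) + d)/(-485 + B(-66)) = (16*(-36)*(-8 - 36) - 14)/(-485 - 66) = (16*(-36)*(-44) - 14)/(-551) = (25344 - 14)*(-1/551) = 25330*(-1/551) = -25330/551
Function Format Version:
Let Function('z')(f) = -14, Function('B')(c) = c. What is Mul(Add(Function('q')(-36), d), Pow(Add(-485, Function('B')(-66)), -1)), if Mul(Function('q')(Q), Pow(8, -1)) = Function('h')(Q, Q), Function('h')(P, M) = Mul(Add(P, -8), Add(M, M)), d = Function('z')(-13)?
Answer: Rational(-25330, 551) ≈ -45.971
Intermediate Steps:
d = -14
Function('h')(P, M) = Mul(2, M, Add(-8, P)) (Function('h')(P, M) = Mul(Add(-8, P), Mul(2, M)) = Mul(2, M, Add(-8, P)))
Function('q')(Q) = Mul(16, Q, Add(-8, Q)) (Function('q')(Q) = Mul(8, Mul(2, Q, Add(-8, Q))) = Mul(16, Q, Add(-8, Q)))
Mul(Add(Function('q')(-36), d), Pow(Add(-485, Function('B')(-66)), -1)) = Mul(Add(Mul(16, -36, Add(-8, -36)), -14), Pow(Add(-485, -66), -1)) = Mul(Add(Mul(16, -36, -44), -14), Pow(-551, -1)) = Mul(Add(25344, -14), Rational(-1, 551)) = Mul(25330, Rational(-1, 551)) = Rational(-25330, 551)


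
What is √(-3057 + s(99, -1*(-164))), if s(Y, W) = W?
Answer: I*√2893 ≈ 53.787*I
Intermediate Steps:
√(-3057 + s(99, -1*(-164))) = √(-3057 - 1*(-164)) = √(-3057 + 164) = √(-2893) = I*√2893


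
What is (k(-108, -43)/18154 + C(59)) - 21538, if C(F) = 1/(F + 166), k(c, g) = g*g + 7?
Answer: -1516806137/70425 ≈ -21538.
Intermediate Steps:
k(c, g) = 7 + g² (k(c, g) = g² + 7 = 7 + g²)
C(F) = 1/(166 + F)
(k(-108, -43)/18154 + C(59)) - 21538 = ((7 + (-43)²)/18154 + 1/(166 + 59)) - 21538 = ((7 + 1849)*(1/18154) + 1/225) - 21538 = (1856*(1/18154) + 1/225) - 21538 = (32/313 + 1/225) - 21538 = 7513/70425 - 21538 = -1516806137/70425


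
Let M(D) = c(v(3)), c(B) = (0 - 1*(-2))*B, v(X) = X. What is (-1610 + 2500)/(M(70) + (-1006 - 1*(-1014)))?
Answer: 445/7 ≈ 63.571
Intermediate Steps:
c(B) = 2*B (c(B) = (0 + 2)*B = 2*B)
M(D) = 6 (M(D) = 2*3 = 6)
(-1610 + 2500)/(M(70) + (-1006 - 1*(-1014))) = (-1610 + 2500)/(6 + (-1006 - 1*(-1014))) = 890/(6 + (-1006 + 1014)) = 890/(6 + 8) = 890/14 = 890*(1/14) = 445/7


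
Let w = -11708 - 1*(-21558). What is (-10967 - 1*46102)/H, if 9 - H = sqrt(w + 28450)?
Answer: 513621/38219 + 570690*sqrt(383)/38219 ≈ 305.67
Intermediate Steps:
w = 9850 (w = -11708 + 21558 = 9850)
H = 9 - 10*sqrt(383) (H = 9 - sqrt(9850 + 28450) = 9 - sqrt(38300) = 9 - 10*sqrt(383) ≈ -186.70)
(-10967 - 1*46102)/H = (-10967 - 1*46102)/(9 - 10*sqrt(383)) = (-10967 - 46102)/(9 - 10*sqrt(383)) = -57069/(9 - 10*sqrt(383))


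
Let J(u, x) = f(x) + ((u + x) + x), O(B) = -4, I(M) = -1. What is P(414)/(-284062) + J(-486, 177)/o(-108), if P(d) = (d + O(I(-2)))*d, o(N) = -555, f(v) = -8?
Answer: -5443702/15765441 ≈ -0.34529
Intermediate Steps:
P(d) = d*(-4 + d) (P(d) = (d - 4)*d = (-4 + d)*d = d*(-4 + d))
J(u, x) = -8 + u + 2*x (J(u, x) = -8 + ((u + x) + x) = -8 + (u + 2*x) = -8 + u + 2*x)
P(414)/(-284062) + J(-486, 177)/o(-108) = (414*(-4 + 414))/(-284062) + (-8 - 486 + 2*177)/(-555) = (414*410)*(-1/284062) + (-8 - 486 + 354)*(-1/555) = 169740*(-1/284062) - 140*(-1/555) = -84870/142031 + 28/111 = -5443702/15765441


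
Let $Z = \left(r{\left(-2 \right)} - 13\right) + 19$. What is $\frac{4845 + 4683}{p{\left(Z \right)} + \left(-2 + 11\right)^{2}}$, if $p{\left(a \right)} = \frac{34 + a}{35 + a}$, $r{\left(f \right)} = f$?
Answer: $\frac{371592}{3197} \approx 116.23$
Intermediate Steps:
$Z = 4$ ($Z = \left(-2 - 13\right) + 19 = -15 + 19 = 4$)
$p{\left(a \right)} = \frac{34 + a}{35 + a}$
$\frac{4845 + 4683}{p{\left(Z \right)} + \left(-2 + 11\right)^{2}} = \frac{4845 + 4683}{\frac{34 + 4}{35 + 4} + \left(-2 + 11\right)^{2}} = \frac{9528}{\frac{1}{39} \cdot 38 + 9^{2}} = \frac{9528}{\frac{1}{39} \cdot 38 + 81} = \frac{9528}{\frac{38}{39} + 81} = \frac{9528}{\frac{3197}{39}} = 9528 \cdot \frac{39}{3197} = \frac{371592}{3197}$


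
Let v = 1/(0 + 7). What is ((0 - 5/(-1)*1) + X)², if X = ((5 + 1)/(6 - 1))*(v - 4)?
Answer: 169/1225 ≈ 0.13796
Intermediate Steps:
v = ⅐ (v = 1/7 = ⅐ ≈ 0.14286)
X = -162/35 (X = ((5 + 1)/(6 - 1))*(⅐ - 4) = (6/5)*(-27/7) = -162/35 ≈ -4.6286)
((0 - 5/(-1)*1) + X)² = ((0 - 5/(-1)*1) - 162/35)² = ((0 - 5*(-1)*1) - 162/35)² = ((0 + 5*1) - 162/35)² = ((0 + 5) - 162/35)² = (5 - 162/35)² = (13/35)² = 169/1225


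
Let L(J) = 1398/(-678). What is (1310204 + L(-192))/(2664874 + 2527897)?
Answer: 148052819/586783123 ≈ 0.25231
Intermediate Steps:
L(J) = -233/113 (L(J) = 1398*(-1/678) = -233/113)
(1310204 + L(-192))/(2664874 + 2527897) = (1310204 - 233/113)/(2664874 + 2527897) = (148052819/113)/5192771 = (148052819/113)*(1/5192771) = 148052819/586783123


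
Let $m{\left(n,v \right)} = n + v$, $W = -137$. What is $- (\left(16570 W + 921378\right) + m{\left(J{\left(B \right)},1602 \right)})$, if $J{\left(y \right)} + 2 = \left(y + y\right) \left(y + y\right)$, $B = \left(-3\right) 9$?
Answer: $1344196$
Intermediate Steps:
$B = -27$
$J{\left(y \right)} = -2 + 4 y^{2}$ ($J{\left(y \right)} = -2 + \left(y + y\right) \left(y + y\right) = -2 + 2 y 2 y = -2 + 4 y^{2}$)
$- (\left(16570 W + 921378\right) + m{\left(J{\left(B \right)},1602 \right)}) = - (\left(16570 \left(-137\right) + 921378\right) + \left(\left(-2 + 4 \left(-27\right)^{2}\right) + 1602\right)) = - (\left(-2270090 + 921378\right) + \left(\left(-2 + 4 \cdot 729\right) + 1602\right)) = - (-1348712 + \left(\left(-2 + 2916\right) + 1602\right)) = - (-1348712 + \left(2914 + 1602\right)) = - (-1348712 + 4516) = \left(-1\right) \left(-1344196\right) = 1344196$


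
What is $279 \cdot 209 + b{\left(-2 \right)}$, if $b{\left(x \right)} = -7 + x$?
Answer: $58302$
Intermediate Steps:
$279 \cdot 209 + b{\left(-2 \right)} = 279 \cdot 209 - 9 = 58311 - 9 = 58302$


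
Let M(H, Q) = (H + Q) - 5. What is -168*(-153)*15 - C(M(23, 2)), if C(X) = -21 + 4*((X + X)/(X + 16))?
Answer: 3470189/9 ≈ 3.8558e+5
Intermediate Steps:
M(H, Q) = -5 + H + Q
C(X) = -21 + 8*X/(16 + X) (C(X) = -21 + 4*((2*X)/(16 + X)) = -21 + 4*(2*X/(16 + X)) = -21 + 8*X/(16 + X))
-168*(-153)*15 - C(M(23, 2)) = -168*(-153)*15 - (-336 - 13*(-5 + 23 + 2))/(16 + (-5 + 23 + 2)) = 25704*15 - (-336 - 13*20)/(16 + 20) = 385560 - (-336 - 260)/36 = 385560 - (-596)/36 = 385560 - 1*(-149/9) = 385560 + 149/9 = 3470189/9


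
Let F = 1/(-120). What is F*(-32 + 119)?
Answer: -29/40 ≈ -0.72500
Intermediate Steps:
F = -1/120 ≈ -0.0083333
F*(-32 + 119) = -(-32 + 119)/120 = -1/120*87 = -29/40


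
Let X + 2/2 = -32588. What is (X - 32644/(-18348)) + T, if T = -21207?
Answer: -246754091/4587 ≈ -53794.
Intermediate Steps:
X = -32589 (X = -1 - 32588 = -32589)
(X - 32644/(-18348)) + T = (-32589 - 32644/(-18348)) - 21207 = (-32589 - 32644*(-1/18348)) - 21207 = (-32589 + 8161/4587) - 21207 = -149477582/4587 - 21207 = -246754091/4587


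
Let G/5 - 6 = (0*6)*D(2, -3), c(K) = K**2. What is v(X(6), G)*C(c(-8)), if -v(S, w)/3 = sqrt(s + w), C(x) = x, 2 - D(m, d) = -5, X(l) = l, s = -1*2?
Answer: -384*sqrt(7) ≈ -1016.0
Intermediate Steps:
s = -2
D(m, d) = 7 (D(m, d) = 2 - 1*(-5) = 2 + 5 = 7)
G = 30 (G = 30 + 5*((0*6)*7) = 30 + 5*(0*7) = 30 + 5*0 = 30 + 0 = 30)
v(S, w) = -3*sqrt(-2 + w)
v(X(6), G)*C(c(-8)) = -3*sqrt(-2 + 30)*(-8)**2 = -6*sqrt(7)*64 = -384*sqrt(7)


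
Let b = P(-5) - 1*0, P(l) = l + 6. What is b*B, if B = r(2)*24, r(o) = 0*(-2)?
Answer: 0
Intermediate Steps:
r(o) = 0
P(l) = 6 + l
B = 0 (B = 0*24 = 0)
b = 1 (b = (6 - 5) - 1*0 = 1 + 0 = 1)
b*B = 1*0 = 0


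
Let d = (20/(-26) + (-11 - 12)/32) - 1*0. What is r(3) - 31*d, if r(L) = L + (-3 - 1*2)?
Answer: 18357/416 ≈ 44.127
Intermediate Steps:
r(L) = -5 + L (r(L) = L + (-3 - 2) = L - 5 = -5 + L)
d = -619/416 (d = (20*(-1/26) - 23*1/32) + 0 = (-10/13 - 23/32) + 0 = -619/416 + 0 = -619/416 ≈ -1.4880)
r(3) - 31*d = (-5 + 3) - 31*(-619/416) = -2 + 19189/416 = 18357/416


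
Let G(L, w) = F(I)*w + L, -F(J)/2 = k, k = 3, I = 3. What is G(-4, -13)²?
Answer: 5476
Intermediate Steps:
F(J) = -6 (F(J) = -2*3 = -6)
G(L, w) = L - 6*w (G(L, w) = -6*w + L = L - 6*w)
G(-4, -13)² = (-4 - 6*(-13))² = (-4 + 78)² = 74² = 5476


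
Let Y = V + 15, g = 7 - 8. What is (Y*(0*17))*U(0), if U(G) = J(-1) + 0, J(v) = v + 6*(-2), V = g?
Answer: 0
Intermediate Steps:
g = -1
V = -1
J(v) = -12 + v (J(v) = v - 12 = -12 + v)
Y = 14 (Y = -1 + 15 = 14)
U(G) = -13 (U(G) = (-12 - 1) + 0 = -13 + 0 = -13)
(Y*(0*17))*U(0) = (14*(0*17))*(-13) = (14*0)*(-13) = 0*(-13) = 0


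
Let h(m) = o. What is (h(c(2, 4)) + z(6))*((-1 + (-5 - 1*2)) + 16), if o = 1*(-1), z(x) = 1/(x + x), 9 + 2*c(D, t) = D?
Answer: -22/3 ≈ -7.3333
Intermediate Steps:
c(D, t) = -9/2 + D/2
z(x) = 1/(2*x)
o = -1
h(m) = -1
(h(c(2, 4)) + z(6))*((-1 + (-5 - 1*2)) + 16) = (-1 + (½)/6)*((-1 + (-5 - 1*2)) + 16) = (-1 + (½)*(⅙))*((-1 + (-5 - 2)) + 16) = (-1 + 1/12)*((-1 - 7) + 16) = -11*(-8 + 16)/12 = -11/12*8 = -22/3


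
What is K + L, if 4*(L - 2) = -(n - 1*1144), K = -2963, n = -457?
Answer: -10243/4 ≈ -2560.8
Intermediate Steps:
L = 1609/4 (L = 2 + (-(-457 - 1*1144))/4 = 2 + (-(-457 - 1144))/4 = 2 + (-1*(-1601))/4 = 2 + (¼)*1601 = 2 + 1601/4 = 1609/4 ≈ 402.25)
K + L = -2963 + 1609/4 = -10243/4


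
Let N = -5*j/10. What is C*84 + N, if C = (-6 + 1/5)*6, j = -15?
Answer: -29157/10 ≈ -2915.7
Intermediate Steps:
N = 15/2 (N = -(-75)/10 = -5*(-3/2) = 15/2 ≈ 7.5000)
C = -174/5 (C = (-6 + 1*(⅕))*6 = (-6 + ⅕)*6 = -29/5*6 = -174/5 ≈ -34.800)
C*84 + N = -174/5*84 + 15/2 = -14616/5 + 15/2 = -29157/10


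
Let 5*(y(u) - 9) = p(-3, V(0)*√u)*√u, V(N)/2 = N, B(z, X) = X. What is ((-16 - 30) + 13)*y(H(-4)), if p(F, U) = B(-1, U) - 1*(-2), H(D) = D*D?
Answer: -1749/5 ≈ -349.80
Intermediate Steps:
H(D) = D²
V(N) = 2*N
p(F, U) = 2 + U (p(F, U) = U - 1*(-2) = U + 2 = 2 + U)
y(u) = 9 + 2*√u/5 (y(u) = 9 + ((2 + (2*0)*√u)*√u)/5 = 9 + ((2 + 0*√u)*√u)/5 = 9 + ((2 + 0)*√u)/5 = 9 + (2*√u)/5 = 9 + 2*√u/5)
((-16 - 30) + 13)*y(H(-4)) = ((-16 - 30) + 13)*(9 + 2*√((-4)²)/5) = (-46 + 13)*(9 + 2*√16/5) = -33*(9 + (⅖)*4) = -33*(9 + 8/5) = -33*53/5 = -1749/5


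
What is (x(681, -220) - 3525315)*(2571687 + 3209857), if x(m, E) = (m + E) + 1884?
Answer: -20368206065680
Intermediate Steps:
x(m, E) = 1884 + E + m (x(m, E) = (E + m) + 1884 = 1884 + E + m)
(x(681, -220) - 3525315)*(2571687 + 3209857) = ((1884 - 220 + 681) - 3525315)*(2571687 + 3209857) = (2345 - 3525315)*5781544 = -3522970*5781544 = -20368206065680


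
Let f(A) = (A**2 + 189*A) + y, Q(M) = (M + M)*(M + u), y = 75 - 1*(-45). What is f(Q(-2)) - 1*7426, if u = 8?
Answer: -11266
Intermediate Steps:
y = 120 (y = 75 + 45 = 120)
Q(M) = 2*M*(8 + M) (Q(M) = (M + M)*(M + 8) = (2*M)*(8 + M) = 2*M*(8 + M))
f(A) = 120 + A**2 + 189*A (f(A) = (A**2 + 189*A) + 120 = 120 + A**2 + 189*A)
f(Q(-2)) - 1*7426 = (120 + (2*(-2)*(8 - 2))**2 + 189*(2*(-2)*(8 - 2))) - 1*7426 = (120 + (2*(-2)*6)**2 + 189*(2*(-2)*6)) - 7426 = (120 + (-24)**2 + 189*(-24)) - 7426 = (120 + 576 - 4536) - 7426 = -3840 - 7426 = -11266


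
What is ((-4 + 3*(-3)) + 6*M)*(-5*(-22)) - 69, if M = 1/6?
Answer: -1389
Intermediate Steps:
M = 1/6 ≈ 0.16667
((-4 + 3*(-3)) + 6*M)*(-5*(-22)) - 69 = ((-4 + 3*(-3)) + 6*(1/6))*(-5*(-22)) - 69 = ((-4 - 9) + 1)*110 - 69 = (-13 + 1)*110 - 69 = -12*110 - 69 = -1320 - 69 = -1389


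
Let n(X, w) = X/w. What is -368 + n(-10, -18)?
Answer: -3307/9 ≈ -367.44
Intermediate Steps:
-368 + n(-10, -18) = -368 - 10/(-18) = -368 - 10*(-1/18) = -368 + 5/9 = -3307/9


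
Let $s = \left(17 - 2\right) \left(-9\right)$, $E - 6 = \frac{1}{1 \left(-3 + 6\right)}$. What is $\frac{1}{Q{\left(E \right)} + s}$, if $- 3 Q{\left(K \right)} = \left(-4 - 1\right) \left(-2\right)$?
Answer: $- \frac{3}{415} \approx -0.0072289$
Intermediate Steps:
$E = \frac{19}{3}$ ($E = 6 + \frac{1}{1 \left(-3 + 6\right)} = 6 + \frac{1}{1 \cdot 3} = 6 + \frac{1}{3} = \frac{19}{3} \approx 6.3333$)
$Q{\left(K \right)} = - \frac{10}{3}$ ($Q{\left(K \right)} = - \frac{\left(-4 - 1\right) \left(-2\right)}{3} = - \frac{\left(-5\right) \left(-2\right)}{3} = \left(- \frac{1}{3}\right) 10 = - \frac{10}{3}$)
$s = -135$ ($s = 15 \left(-9\right) = -135$)
$\frac{1}{Q{\left(E \right)} + s} = \frac{1}{- \frac{10}{3} - 135} = \frac{1}{- \frac{415}{3}} = - \frac{3}{415}$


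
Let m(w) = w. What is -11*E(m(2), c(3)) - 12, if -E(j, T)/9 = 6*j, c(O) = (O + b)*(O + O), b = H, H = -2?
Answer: 1176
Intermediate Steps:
b = -2
c(O) = 2*O*(-2 + O) (c(O) = (O - 2)*(O + O) = (-2 + O)*(2*O) = 2*O*(-2 + O))
E(j, T) = -54*j
-11*E(m(2), c(3)) - 12 = -(-594)*2 - 12 = -11*(-108) - 12 = 1188 - 12 = 1176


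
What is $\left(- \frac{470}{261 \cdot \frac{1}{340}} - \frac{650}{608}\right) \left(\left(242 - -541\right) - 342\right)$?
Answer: $- \frac{2384537225}{8816} \approx -2.7048 \cdot 10^{5}$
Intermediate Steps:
$\left(- \frac{470}{261 \cdot \frac{1}{340}} - \frac{650}{608}\right) \left(\left(242 - -541\right) - 342\right) = \left(- \frac{470}{261 \cdot \frac{1}{340}} - \frac{325}{304}\right) \left(\left(242 + 541\right) - 342\right) = \left(- \frac{470}{\frac{261}{340}} - \frac{325}{304}\right) \left(783 - 342\right) = \left(\left(-470\right) \frac{340}{261} - \frac{325}{304}\right) 441 = \left(- \frac{159800}{261} - \frac{325}{304}\right) 441 = \left(- \frac{48664025}{79344}\right) 441 = - \frac{2384537225}{8816}$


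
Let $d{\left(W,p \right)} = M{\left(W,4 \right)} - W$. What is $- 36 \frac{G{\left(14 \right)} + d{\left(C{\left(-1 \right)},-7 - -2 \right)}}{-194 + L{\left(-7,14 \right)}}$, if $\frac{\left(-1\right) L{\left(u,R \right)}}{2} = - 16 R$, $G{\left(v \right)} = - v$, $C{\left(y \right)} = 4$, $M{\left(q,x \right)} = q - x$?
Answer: $\frac{324}{127} \approx 2.5512$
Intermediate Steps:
$L{\left(u,R \right)} = 32 R$ ($L{\left(u,R \right)} = - 2 \left(- 16 R\right) = 32 R$)
$d{\left(W,p \right)} = -4$ ($d{\left(W,p \right)} = \left(W - 4\right) - W = \left(-4 + W\right) - W = -4$)
$- 36 \frac{G{\left(14 \right)} + d{\left(C{\left(-1 \right)},-7 - -2 \right)}}{-194 + L{\left(-7,14 \right)}} = - 36 \frac{\left(-1\right) 14 - 4}{-194 + 32 \cdot 14} = - 36 \frac{-14 - 4}{-194 + 448} = - 36 \left(- \frac{18}{254}\right) = - 36 \left(\left(-18\right) \frac{1}{254}\right) = \left(-36\right) \left(- \frac{9}{127}\right) = \frac{324}{127}$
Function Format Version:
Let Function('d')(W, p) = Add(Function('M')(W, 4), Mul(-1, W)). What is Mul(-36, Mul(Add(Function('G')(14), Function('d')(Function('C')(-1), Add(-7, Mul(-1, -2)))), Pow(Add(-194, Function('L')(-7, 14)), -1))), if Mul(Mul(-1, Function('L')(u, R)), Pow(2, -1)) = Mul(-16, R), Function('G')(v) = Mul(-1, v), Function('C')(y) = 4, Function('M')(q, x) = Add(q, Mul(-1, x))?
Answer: Rational(324, 127) ≈ 2.5512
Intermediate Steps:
Function('L')(u, R) = Mul(32, R) (Function('L')(u, R) = Mul(-2, Mul(-16, R)) = Mul(32, R))
Function('d')(W, p) = -4 (Function('d')(W, p) = Add(Add(W, Mul(-1, 4)), Mul(-1, W)) = Add(Add(W, -4), Mul(-1, W)) = Add(Add(-4, W), Mul(-1, W)) = -4)
Mul(-36, Mul(Add(Function('G')(14), Function('d')(Function('C')(-1), Add(-7, Mul(-1, -2)))), Pow(Add(-194, Function('L')(-7, 14)), -1))) = Mul(-36, Mul(Add(Mul(-1, 14), -4), Pow(Add(-194, Mul(32, 14)), -1))) = Mul(-36, Mul(Add(-14, -4), Pow(Add(-194, 448), -1))) = Mul(-36, Mul(-18, Pow(254, -1))) = Mul(-36, Mul(-18, Rational(1, 254))) = Mul(-36, Rational(-9, 127)) = Rational(324, 127)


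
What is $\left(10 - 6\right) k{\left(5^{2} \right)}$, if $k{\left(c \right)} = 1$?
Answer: $4$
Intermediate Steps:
$\left(10 - 6\right) k{\left(5^{2} \right)} = \left(10 - 6\right) 1 = 4 \cdot 1 = 4$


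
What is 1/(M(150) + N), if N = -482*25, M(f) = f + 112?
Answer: -1/11788 ≈ -8.4832e-5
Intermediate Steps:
M(f) = 112 + f
N = -12050
1/(M(150) + N) = 1/((112 + 150) - 12050) = 1/(262 - 12050) = 1/(-11788) = -1/11788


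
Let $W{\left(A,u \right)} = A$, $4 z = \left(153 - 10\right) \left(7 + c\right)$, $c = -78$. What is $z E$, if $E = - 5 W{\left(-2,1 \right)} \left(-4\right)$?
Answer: $101530$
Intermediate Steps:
$z = - \frac{10153}{4}$ ($z = \frac{\left(153 - 10\right) \left(7 - 78\right)}{4} = \frac{143 \left(-71\right)}{4} = \frac{1}{4} \left(-10153\right) = - \frac{10153}{4} \approx -2538.3$)
$E = -40$ ($E = \left(-5\right) \left(-2\right) \left(-4\right) = 10 \left(-4\right) = -40$)
$z E = \left(- \frac{10153}{4}\right) \left(-40\right) = 101530$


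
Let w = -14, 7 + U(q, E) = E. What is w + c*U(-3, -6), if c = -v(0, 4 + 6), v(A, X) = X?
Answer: 116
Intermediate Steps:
U(q, E) = -7 + E
c = -10 (c = -(4 + 6) = -1*10 = -10)
w + c*U(-3, -6) = -14 - 10*(-7 - 6) = -14 - 10*(-13) = -14 + 130 = 116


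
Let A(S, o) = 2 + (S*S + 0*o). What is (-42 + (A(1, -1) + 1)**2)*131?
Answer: -3406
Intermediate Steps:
A(S, o) = 2 + S**2 (A(S, o) = 2 + (S**2 + 0) = 2 + S**2)
(-42 + (A(1, -1) + 1)**2)*131 = (-42 + ((2 + 1**2) + 1)**2)*131 = (-42 + ((2 + 1) + 1)**2)*131 = (-42 + (3 + 1)**2)*131 = (-42 + 4**2)*131 = (-42 + 16)*131 = -26*131 = -3406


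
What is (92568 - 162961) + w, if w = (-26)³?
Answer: -87969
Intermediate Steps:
w = -17576
(92568 - 162961) + w = (92568 - 162961) - 17576 = -70393 - 17576 = -87969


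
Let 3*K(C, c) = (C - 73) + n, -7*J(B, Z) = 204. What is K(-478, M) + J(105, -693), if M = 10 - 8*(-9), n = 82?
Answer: -3895/21 ≈ -185.48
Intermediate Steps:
J(B, Z) = -204/7 (J(B, Z) = -⅐*204 = -204/7)
M = 82 (M = 10 + 72 = 82)
K(C, c) = 3 + C/3 (K(C, c) = ((C - 73) + 82)/3 = ((-73 + C) + 82)/3 = (9 + C)/3 = 3 + C/3)
K(-478, M) + J(105, -693) = (3 + (⅓)*(-478)) - 204/7 = (3 - 478/3) - 204/7 = -469/3 - 204/7 = -3895/21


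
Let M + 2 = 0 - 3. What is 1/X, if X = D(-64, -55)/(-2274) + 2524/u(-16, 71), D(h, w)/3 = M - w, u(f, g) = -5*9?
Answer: -17055/957721 ≈ -0.017808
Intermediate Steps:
M = -5 (M = -2 + (0 - 3) = -2 - 3 = -5)
u(f, g) = -45
D(h, w) = -15 - 3*w (D(h, w) = 3*(-5 - w) = -15 - 3*w)
X = -957721/17055 (X = (-15 - 3*(-55))/(-2274) + 2524/(-45) = (-15 + 165)*(-1/2274) + 2524*(-1/45) = 150*(-1/2274) - 2524/45 = -25/379 - 2524/45 = -957721/17055 ≈ -56.155)
1/X = 1/(-957721/17055) = -17055/957721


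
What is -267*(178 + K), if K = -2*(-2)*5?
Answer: -52866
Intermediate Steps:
K = 20 (K = 4*5 = 20)
-267*(178 + K) = -267*(178 + 20) = -267*198 = -52866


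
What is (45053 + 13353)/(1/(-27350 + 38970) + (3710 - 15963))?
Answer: -678677720/142379859 ≈ -4.7667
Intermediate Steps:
(45053 + 13353)/(1/(-27350 + 38970) + (3710 - 15963)) = 58406/(1/11620 - 12253) = 58406/(-142379859/11620) = 58406*(-11620/142379859) = -678677720/142379859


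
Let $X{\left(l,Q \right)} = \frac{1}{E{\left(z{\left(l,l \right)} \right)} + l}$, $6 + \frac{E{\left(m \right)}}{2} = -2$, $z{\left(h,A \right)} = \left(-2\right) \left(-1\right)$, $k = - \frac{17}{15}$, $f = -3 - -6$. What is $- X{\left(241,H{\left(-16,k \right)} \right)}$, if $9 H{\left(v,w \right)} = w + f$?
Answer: $- \frac{1}{225} \approx -0.0044444$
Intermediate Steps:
$f = 3$ ($f = -3 + 6 = 3$)
$k = - \frac{17}{15}$ ($k = \left(-17\right) \frac{1}{15} = - \frac{17}{15} \approx -1.1333$)
$z{\left(h,A \right)} = 2$
$E{\left(m \right)} = -16$ ($E{\left(m \right)} = -12 + 2 \left(-2\right) = -12 - 4 = -16$)
$H{\left(v,w \right)} = \frac{1}{3} + \frac{w}{9}$ ($H{\left(v,w \right)} = \frac{w + 3}{9} = \frac{3 + w}{9} = \frac{1}{3} + \frac{w}{9}$)
$X{\left(l,Q \right)} = \frac{1}{-16 + l}$
$- X{\left(241,H{\left(-16,k \right)} \right)} = - \frac{1}{-16 + 241} = - \frac{1}{225}$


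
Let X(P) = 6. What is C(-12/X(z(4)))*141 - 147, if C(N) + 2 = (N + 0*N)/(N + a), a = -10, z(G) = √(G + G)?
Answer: -811/2 ≈ -405.50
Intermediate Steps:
z(G) = √2*√G (z(G) = √(2*G) = √2*√G)
C(N) = -2 + N/(-10 + N) (C(N) = -2 + (N + 0*N)/(N - 10) = -2 + (N + 0)/(-10 + N) = -2 + N/(-10 + N))
C(-12/X(z(4)))*141 - 147 = ((20 - (-12)/6)/(-10 - 12/6))*141 - 147 = ((20 - (-12)/6)/(-10 - 12*⅙))*141 - 147 = ((20 - 1*(-2))/(-10 - 2))*141 - 147 = ((20 + 2)/(-12))*141 - 147 = -1/12*22*141 - 147 = -11/6*141 - 147 = -517/2 - 147 = -811/2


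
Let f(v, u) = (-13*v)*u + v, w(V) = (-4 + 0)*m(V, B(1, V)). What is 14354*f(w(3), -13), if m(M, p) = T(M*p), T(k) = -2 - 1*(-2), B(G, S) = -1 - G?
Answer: 0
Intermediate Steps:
T(k) = 0 (T(k) = -2 + 2 = 0)
m(M, p) = 0
w(V) = 0 (w(V) = (-4 + 0)*0 = -4*0 = 0)
f(v, u) = v - 13*u*v (f(v, u) = -13*u*v + v = v - 13*u*v)
14354*f(w(3), -13) = 14354*(0*(1 - 13*(-13))) = 14354*(0*(1 + 169)) = 14354*(0*170) = 14354*0 = 0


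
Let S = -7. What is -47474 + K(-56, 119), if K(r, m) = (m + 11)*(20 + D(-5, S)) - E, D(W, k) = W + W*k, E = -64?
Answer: -40910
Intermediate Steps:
K(r, m) = 614 + 50*m (K(r, m) = (m + 11)*(20 - 5*(1 - 7)) - 1*(-64) = (11 + m)*(20 - 5*(-6)) + 64 = (11 + m)*(20 + 30) + 64 = (11 + m)*50 + 64 = (550 + 50*m) + 64 = 614 + 50*m)
-47474 + K(-56, 119) = -47474 + (614 + 50*119) = -47474 + (614 + 5950) = -47474 + 6564 = -40910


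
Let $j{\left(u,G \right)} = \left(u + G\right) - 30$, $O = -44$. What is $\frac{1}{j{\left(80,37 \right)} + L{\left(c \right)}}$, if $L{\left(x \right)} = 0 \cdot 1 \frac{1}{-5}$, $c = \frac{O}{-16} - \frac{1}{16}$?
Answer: $\frac{1}{87} \approx 0.011494$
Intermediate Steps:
$j{\left(u,G \right)} = -30 + G + u$ ($j{\left(u,G \right)} = \left(G + u\right) - 30 = -30 + G + u$)
$c = \frac{43}{16}$ ($c = - \frac{44}{-16} - \frac{1}{16} = \left(-44\right) \left(- \frac{1}{16}\right) - \frac{1}{16} = \frac{11}{4} - \frac{1}{16} = \frac{43}{16} \approx 2.6875$)
$L{\left(x \right)} = 0$ ($L{\left(x \right)} = 0 \cdot 1 \left(- \frac{1}{5}\right) = 0 \left(- \frac{1}{5}\right) = 0$)
$\frac{1}{j{\left(80,37 \right)} + L{\left(c \right)}} = \frac{1}{\left(-30 + 37 + 80\right) + 0} = \frac{1}{87 + 0} = \frac{1}{87}$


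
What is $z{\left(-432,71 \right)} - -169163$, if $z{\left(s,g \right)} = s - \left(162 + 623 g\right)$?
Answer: $124336$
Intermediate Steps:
$z{\left(s,g \right)} = -162 + s - 623 g$ ($z{\left(s,g \right)} = s - \left(162 + 623 g\right) = -162 + s - 623 g$)
$z{\left(-432,71 \right)} - -169163 = \left(-162 - 432 - 44233\right) - -169163 = \left(-162 - 432 - 44233\right) + 169163 = -44827 + 169163 = 124336$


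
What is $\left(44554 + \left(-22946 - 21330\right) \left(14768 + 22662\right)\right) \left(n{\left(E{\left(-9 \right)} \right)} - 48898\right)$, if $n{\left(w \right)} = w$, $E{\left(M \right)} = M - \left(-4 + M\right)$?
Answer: $81027436324644$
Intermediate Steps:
$E{\left(M \right)} = 4$
$\left(44554 + \left(-22946 - 21330\right) \left(14768 + 22662\right)\right) \left(n{\left(E{\left(-9 \right)} \right)} - 48898\right) = \left(44554 + \left(-22946 - 21330\right) \left(14768 + 22662\right)\right) \left(4 - 48898\right) = \left(44554 - 1657250680\right) \left(-48894\right) = \left(-1657206126\right) \left(-48894\right) = 81027436324644$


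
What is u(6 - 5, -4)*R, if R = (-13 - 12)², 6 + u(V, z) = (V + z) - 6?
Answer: -9375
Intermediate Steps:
u(V, z) = -12 + V + z (u(V, z) = -6 + ((V + z) - 6) = -6 + (-6 + V + z) = -12 + V + z)
R = 625 (R = (-25)² = 625)
u(6 - 5, -4)*R = (-12 + (6 - 5) - 4)*625 = (-12 + 1 - 4)*625 = -15*625 = -9375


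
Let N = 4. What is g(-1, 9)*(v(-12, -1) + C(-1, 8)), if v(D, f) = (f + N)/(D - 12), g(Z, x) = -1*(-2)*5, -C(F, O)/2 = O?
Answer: -645/4 ≈ -161.25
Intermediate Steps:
C(F, O) = -2*O
g(Z, x) = 10 (g(Z, x) = 2*5 = 10)
v(D, f) = (4 + f)/(-12 + D) (v(D, f) = (f + 4)/(D - 12) = (4 + f)/(-12 + D))
g(-1, 9)*(v(-12, -1) + C(-1, 8)) = 10*((4 - 1)/(-12 - 12) - 2*8) = 10*(3/(-24) - 16) = 10*(-1/24*3 - 16) = 10*(-⅛ - 16) = 10*(-129/8) = -645/4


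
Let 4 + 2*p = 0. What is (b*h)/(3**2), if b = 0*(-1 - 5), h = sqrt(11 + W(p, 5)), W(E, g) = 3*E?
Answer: 0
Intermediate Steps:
p = -2 (p = -2 + (1/2)*0 = -2 + 0 = -2)
h = sqrt(5) (h = sqrt(11 + 3*(-2)) = sqrt(11 - 6) = sqrt(5) ≈ 2.2361)
b = 0 (b = 0*(-6) = 0)
(b*h)/(3**2) = (0*sqrt(5))/(3**2) = 0/9 = 0*(1/9) = 0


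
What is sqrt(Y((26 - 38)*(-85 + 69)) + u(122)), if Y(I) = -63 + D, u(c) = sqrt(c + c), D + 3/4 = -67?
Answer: sqrt(-523 + 8*sqrt(61))/2 ≈ 10.73*I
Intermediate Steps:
D = -271/4 (D = -3/4 - 67 = -271/4 ≈ -67.750)
u(c) = sqrt(2)*sqrt(c) (u(c) = sqrt(2*c) = sqrt(2)*sqrt(c))
Y(I) = -523/4 (Y(I) = -63 - 271/4 = -523/4)
sqrt(Y((26 - 38)*(-85 + 69)) + u(122)) = sqrt(-523/4 + sqrt(2)*sqrt(122)) = sqrt(-523/4 + 2*sqrt(61))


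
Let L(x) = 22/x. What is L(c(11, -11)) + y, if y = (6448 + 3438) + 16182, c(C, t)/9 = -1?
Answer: 234590/9 ≈ 26066.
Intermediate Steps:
c(C, t) = -9 (c(C, t) = 9*(-1) = -9)
y = 26068 (y = 9886 + 16182 = 26068)
L(c(11, -11)) + y = 22/(-9) + 26068 = 22*(-⅑) + 26068 = -22/9 + 26068 = 234590/9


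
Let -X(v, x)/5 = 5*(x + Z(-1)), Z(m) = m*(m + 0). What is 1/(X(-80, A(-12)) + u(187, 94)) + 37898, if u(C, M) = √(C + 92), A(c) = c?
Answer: 2855462983/75346 - 3*√31/75346 ≈ 37898.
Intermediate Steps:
Z(m) = m² (Z(m) = m*m = m²)
u(C, M) = √(92 + C)
X(v, x) = -25 - 25*x (X(v, x) = -25*(x + (-1)²) = -25*(x + 1) = -25*(1 + x) = -5*(5 + 5*x) = -25 - 25*x)
1/(X(-80, A(-12)) + u(187, 94)) + 37898 = 1/((-25 - 25*(-12)) + √(92 + 187)) + 37898 = 1/((-25 + 300) + √279) + 37898 = 1/(275 + 3*√31) + 37898 = 37898 + 1/(275 + 3*√31)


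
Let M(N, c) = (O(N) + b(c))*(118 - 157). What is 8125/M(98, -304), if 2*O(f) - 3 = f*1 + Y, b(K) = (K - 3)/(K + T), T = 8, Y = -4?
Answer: -185000/43989 ≈ -4.2056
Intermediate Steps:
b(K) = (-3 + K)/(8 + K) (b(K) = (K - 3)/(K + 8) = (-3 + K)/(8 + K))
O(f) = -½ + f/2 (O(f) = 3/2 + (f*1 - 4)/2 = 3/2 + (f - 4)/2 = 3/2 + (-4 + f)/2 = 3/2 + (-2 + f/2) = -½ + f/2)
M(N, c) = 39/2 - 39*N/2 - 39*(-3 + c)/(8 + c) (M(N, c) = ((-½ + N/2) + (-3 + c)/(8 + c))*(118 - 157) = (-½ + N/2 + (-3 + c)/(8 + c))*(-39) = 39/2 - 39*N/2 - 39*(-3 + c)/(8 + c))
8125/M(98, -304) = 8125/((39*(6 - 2*(-304) + (1 - 1*98)*(8 - 304))/(2*(8 - 304)))) = 8125/(((39/2)*(6 + 608 + (1 - 98)*(-296))/(-296))) = 8125/(((39/2)*(-1/296)*(6 + 608 - 97*(-296)))) = 8125/(((39/2)*(-1/296)*(6 + 608 + 28712))) = 8125/(((39/2)*(-1/296)*29326)) = 8125/(-571857/296) = 8125*(-296/571857) = -185000/43989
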